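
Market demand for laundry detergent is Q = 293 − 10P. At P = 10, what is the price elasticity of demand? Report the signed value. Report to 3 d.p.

-0.518

At P = 10, Q = 193.
dQ/dP = −10.
ε = (dQ/dP)(P/Q) = (-10)(10/193).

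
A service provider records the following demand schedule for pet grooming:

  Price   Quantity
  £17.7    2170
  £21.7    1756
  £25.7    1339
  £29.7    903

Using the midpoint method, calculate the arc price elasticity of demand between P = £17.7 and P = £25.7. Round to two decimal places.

-1.28

At P = 17.7, Q = 2170; at P = 25.7, Q = 1339.
ΔQ = -831, ΔP = 8.0. Midpoints: P̄ = 21.70, Q̄ = 1754.5.
ε = (ΔQ/ΔP)(P̄/Q̄) = (-831/8.0)(21.70/1754.5).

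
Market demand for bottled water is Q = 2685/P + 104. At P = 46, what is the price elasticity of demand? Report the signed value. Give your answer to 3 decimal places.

-0.359

At P = 46, Q = 162.370.
dQ/dP = −2685/P² = -1.269.
ε = (dQ/dP)(P/Q) = (-1.269)(46/162.370).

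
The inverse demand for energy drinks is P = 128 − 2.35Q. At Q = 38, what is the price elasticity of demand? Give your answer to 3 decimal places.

At Q = 38, P = 128 − 2.35(38) = 38.70.
dP/dQ = −2.35, so dQ/dP = 1/(−2.35) = -0.426.
ε = (dQ/dP)(P/Q) = (-0.426)(38.70/38).

-0.433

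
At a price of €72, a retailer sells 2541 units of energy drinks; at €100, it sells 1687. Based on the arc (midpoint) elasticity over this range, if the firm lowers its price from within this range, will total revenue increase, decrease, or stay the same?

Arc ε = (-854/28)(86.00/2114.0) ≈ -1.241.
|ε| = 1.24 > 1, so demand is elastic. A price cut therefore raises total revenue.

increase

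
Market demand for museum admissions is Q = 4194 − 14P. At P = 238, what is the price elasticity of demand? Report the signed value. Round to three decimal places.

At P = 238, Q = 862.
dQ/dP = −14.
ε = (dQ/dP)(P/Q) = (-14)(238/862).

-3.865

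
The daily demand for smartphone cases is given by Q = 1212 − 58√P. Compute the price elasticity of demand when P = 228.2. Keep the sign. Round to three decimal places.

At P = 228.2, Q = 335.835.
dQ/dP = −58/(2√P) = -1.920.
ε = (dQ/dP)(P/Q) = (-1.920)(228.2/335.835).
|ε| > 1, so demand is elastic at this price.

-1.304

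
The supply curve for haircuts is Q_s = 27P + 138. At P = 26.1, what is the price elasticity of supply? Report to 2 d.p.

0.84

At P = 26.1, Q_s = 842.70.
dQ_s/dP = 27.
ε_s = (dQ_s/dP)(P/Q_s) = (27)(26.1/842.70).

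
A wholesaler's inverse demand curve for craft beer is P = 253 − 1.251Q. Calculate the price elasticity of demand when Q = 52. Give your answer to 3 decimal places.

At Q = 52, P = 253 − 1.251(52) = 187.95.
dP/dQ = −1.251, so dQ/dP = 1/(−1.251) = -0.799.
ε = (dQ/dP)(P/Q) = (-0.799)(187.95/52).

-2.889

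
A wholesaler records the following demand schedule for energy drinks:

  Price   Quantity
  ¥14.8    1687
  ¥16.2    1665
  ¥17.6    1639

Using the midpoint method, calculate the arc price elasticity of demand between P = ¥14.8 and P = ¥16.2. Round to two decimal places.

At P = 14.8, Q = 1687; at P = 16.2, Q = 1665.
ΔQ = -22, ΔP = 1.4. Midpoints: P̄ = 15.50, Q̄ = 1676.0.
ε = (ΔQ/ΔP)(P̄/Q̄) = (-22/1.4)(15.50/1676.0).

-0.15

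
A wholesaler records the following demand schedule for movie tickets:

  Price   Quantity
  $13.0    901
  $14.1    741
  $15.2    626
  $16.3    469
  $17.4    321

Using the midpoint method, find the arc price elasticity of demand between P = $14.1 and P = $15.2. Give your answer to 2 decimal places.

At P = 14.1, Q = 741; at P = 15.2, Q = 626.
ΔQ = -115, ΔP = 1.1. Midpoints: P̄ = 14.65, Q̄ = 683.5.
ε = (ΔQ/ΔP)(P̄/Q̄) = (-115/1.1)(14.65/683.5).

-2.24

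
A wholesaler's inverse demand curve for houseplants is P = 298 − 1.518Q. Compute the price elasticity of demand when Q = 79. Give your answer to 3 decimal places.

-1.485

At Q = 79, P = 298 − 1.518(79) = 178.08.
dP/dQ = −1.518, so dQ/dP = 1/(−1.518) = -0.659.
ε = (dQ/dP)(P/Q) = (-0.659)(178.08/79).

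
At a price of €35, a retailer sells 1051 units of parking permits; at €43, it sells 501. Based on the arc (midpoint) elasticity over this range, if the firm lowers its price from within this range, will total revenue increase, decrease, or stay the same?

increase

Arc ε = (-550/8)(39.00/776.0) ≈ -3.455.
|ε| = 3.46 > 1, so demand is elastic. A price cut therefore raises total revenue.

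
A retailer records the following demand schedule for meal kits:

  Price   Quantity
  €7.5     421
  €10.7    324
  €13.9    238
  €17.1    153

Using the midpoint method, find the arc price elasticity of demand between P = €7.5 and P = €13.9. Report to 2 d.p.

-0.93

At P = 7.5, Q = 421; at P = 13.9, Q = 238.
ΔQ = -183, ΔP = 6.4. Midpoints: P̄ = 10.70, Q̄ = 329.5.
ε = (ΔQ/ΔP)(P̄/Q̄) = (-183/6.4)(10.70/329.5).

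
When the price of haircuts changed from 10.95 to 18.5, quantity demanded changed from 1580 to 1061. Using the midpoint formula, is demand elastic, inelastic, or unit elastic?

Arc ε ≈ -0.767.
|ε| = 0.77 < 1.

inelastic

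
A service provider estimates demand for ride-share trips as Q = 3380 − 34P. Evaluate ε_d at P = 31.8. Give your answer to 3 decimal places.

At P = 31.8, Q = 2298.800.
dQ/dP = −34.
ε = (dQ/dP)(P/Q) = (-34)(31.8/2298.800).

-0.470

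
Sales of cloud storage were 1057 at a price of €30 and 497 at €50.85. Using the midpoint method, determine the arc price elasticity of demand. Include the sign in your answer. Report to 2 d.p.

-1.40

ΔQ = 497 − 1057 = -560; ΔP = 50.85 − 30 = 20.85.
Midpoints: P̄ = 40.42, Q̄ = 777.0.
ε = (ΔQ/ΔP)(P̄/Q̄) = (-560/20.85)(40.42/777.0).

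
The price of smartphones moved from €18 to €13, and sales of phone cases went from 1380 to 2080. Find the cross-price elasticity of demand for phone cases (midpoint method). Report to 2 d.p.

-1.25

ΔQ_x = 2080 − 1380 = 700; ΔP_y = 13 − 18 = -5.
Midpoints: P̄_y = 15.50, Q̄_x = 1730.0.
ε_xy = (ΔQ_x/ΔP_y)(P̄_y/Q̄_x) = (700/-5)(15.50/1730.0).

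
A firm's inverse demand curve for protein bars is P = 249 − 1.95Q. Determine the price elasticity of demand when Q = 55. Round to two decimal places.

At Q = 55, P = 249 − 1.95(55) = 141.75.
dP/dQ = −1.95, so dQ/dP = 1/(−1.95) = -0.513.
ε = (dQ/dP)(P/Q) = (-0.513)(141.75/55).

-1.32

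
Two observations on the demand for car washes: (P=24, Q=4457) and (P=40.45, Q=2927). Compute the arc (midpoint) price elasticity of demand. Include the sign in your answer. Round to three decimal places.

ΔQ = 2927 − 4457 = -1530; ΔP = 40.45 − 24 = 16.45.
Midpoints: P̄ = 32.23, Q̄ = 3692.0.
ε = (ΔQ/ΔP)(P̄/Q̄) = (-1530/16.45)(32.23/3692.0).

-0.812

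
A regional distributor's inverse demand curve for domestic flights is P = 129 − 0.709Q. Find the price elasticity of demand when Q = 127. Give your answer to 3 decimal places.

At Q = 127, P = 129 − 0.709(127) = 38.96.
dP/dQ = −0.709, so dQ/dP = 1/(−0.709) = -1.410.
ε = (dQ/dP)(P/Q) = (-1.410)(38.96/127).

-0.433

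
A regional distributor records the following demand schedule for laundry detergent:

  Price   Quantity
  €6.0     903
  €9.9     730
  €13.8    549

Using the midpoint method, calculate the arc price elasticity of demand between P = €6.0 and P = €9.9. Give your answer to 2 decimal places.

-0.43

At P = 6.0, Q = 903; at P = 9.9, Q = 730.
ΔQ = -173, ΔP = 3.9. Midpoints: P̄ = 7.95, Q̄ = 816.5.
ε = (ΔQ/ΔP)(P̄/Q̄) = (-173/3.9)(7.95/816.5).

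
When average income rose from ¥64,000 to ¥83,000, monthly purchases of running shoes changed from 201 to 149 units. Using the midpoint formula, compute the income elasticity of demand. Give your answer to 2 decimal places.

-1.15

ΔQ = -52, ΔI = 19000. Midpoints: Ī = 73,500, Q̄ = 175.0.
ε_I = (ΔQ/ΔI)(Ī/Q̄) = (-52/19000)(73500/175.0).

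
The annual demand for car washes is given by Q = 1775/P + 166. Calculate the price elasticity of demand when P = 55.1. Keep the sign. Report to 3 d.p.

-0.163

At P = 55.1, Q = 198.214.
dQ/dP = −1775/P² = -0.585.
ε = (dQ/dP)(P/Q) = (-0.585)(55.1/198.214).
|ε| < 1, so demand is inelastic at this price.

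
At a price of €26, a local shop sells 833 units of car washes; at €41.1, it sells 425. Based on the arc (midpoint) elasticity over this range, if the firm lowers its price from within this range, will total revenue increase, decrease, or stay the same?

Arc ε = (-408/15.1)(33.55/629.0) ≈ -1.441.
|ε| = 1.44 > 1, so demand is elastic. A price cut therefore raises total revenue.

increase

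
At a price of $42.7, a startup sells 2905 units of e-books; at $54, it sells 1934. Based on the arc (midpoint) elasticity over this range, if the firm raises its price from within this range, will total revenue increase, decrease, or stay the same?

Arc ε = (-971/11.3)(48.35/2419.5) ≈ -1.717.
|ε| = 1.72 > 1, so demand is elastic. A price rise therefore reduces total revenue.

decrease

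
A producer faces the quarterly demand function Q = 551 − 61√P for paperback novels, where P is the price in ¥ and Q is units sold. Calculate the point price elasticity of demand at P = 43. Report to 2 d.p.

At P = 43, Q = 150.996.
dQ/dP = −61/(2√P) = -4.651.
ε = (dQ/dP)(P/Q) = (-4.651)(43/150.996).
|ε| > 1, so demand is elastic at this price.

-1.32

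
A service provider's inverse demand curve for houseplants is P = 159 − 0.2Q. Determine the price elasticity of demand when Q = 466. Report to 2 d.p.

-0.71

At Q = 466, P = 159 − 0.2(466) = 65.80.
dP/dQ = −0.2, so dQ/dP = 1/(−0.2) = -5.000.
ε = (dQ/dP)(P/Q) = (-5.000)(65.80/466).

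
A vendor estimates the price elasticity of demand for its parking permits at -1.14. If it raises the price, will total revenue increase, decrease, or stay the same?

decrease

|ε| = 1.14 > 1, so demand is elastic. A price rise therefore reduces total revenue.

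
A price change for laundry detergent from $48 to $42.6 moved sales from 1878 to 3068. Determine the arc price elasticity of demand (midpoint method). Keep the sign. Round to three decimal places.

-4.037

ΔQ = 3068 − 1878 = 1190; ΔP = 42.6 − 48 = -5.4.
Midpoints: P̄ = 45.30, Q̄ = 2473.0.
ε = (ΔQ/ΔP)(P̄/Q̄) = (1190/-5.4)(45.30/2473.0).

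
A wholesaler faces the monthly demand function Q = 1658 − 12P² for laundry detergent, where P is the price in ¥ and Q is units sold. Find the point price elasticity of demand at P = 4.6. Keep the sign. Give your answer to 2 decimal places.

At P = 4.6, Q = 1404.080.
dQ/dP = −24P = -110.400.
ε = (dQ/dP)(P/Q) = (-110.400)(4.6/1404.080).

-0.36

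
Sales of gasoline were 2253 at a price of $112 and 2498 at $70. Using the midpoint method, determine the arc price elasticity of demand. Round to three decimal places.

ΔQ = 2498 − 2253 = 245; ΔP = 70 − 112 = -42.
Midpoints: P̄ = 91.00, Q̄ = 2375.5.
ε = (ΔQ/ΔP)(P̄/Q̄) = (245/-42)(91.00/2375.5).

-0.223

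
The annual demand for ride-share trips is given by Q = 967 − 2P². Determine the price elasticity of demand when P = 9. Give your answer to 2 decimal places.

At P = 9, Q = 805.
dQ/dP = −4P = -36.
ε = (dQ/dP)(P/Q) = (-36)(9/805).
|ε| < 1, so demand is inelastic at this price.

-0.40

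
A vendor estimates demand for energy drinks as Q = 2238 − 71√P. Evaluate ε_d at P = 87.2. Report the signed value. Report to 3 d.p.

At P = 87.2, Q = 1574.995.
dQ/dP = −71/(2√P) = -3.802.
ε = (dQ/dP)(P/Q) = (-3.802)(87.2/1574.995).

-0.210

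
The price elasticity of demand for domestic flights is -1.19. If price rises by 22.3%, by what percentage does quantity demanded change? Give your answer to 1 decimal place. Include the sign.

%ΔQ ≈ ε × %ΔP = (-1.19)(22.3%) = -26.54%.

-26.5%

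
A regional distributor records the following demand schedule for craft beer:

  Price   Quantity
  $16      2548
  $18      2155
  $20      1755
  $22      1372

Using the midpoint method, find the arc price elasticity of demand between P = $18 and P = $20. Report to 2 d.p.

At P = 18, Q = 2155; at P = 20, Q = 1755.
ΔQ = -400, ΔP = 2. Midpoints: P̄ = 19.00, Q̄ = 1955.0.
ε = (ΔQ/ΔP)(P̄/Q̄) = (-400/2)(19.00/1955.0).

-1.94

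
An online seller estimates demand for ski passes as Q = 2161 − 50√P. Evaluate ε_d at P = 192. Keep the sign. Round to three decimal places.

At P = 192, Q = 1468.180.
dQ/dP = −50/(2√P) = -1.804.
ε = (dQ/dP)(P/Q) = (-1.804)(192/1468.180).
|ε| < 1, so demand is inelastic at this price.

-0.236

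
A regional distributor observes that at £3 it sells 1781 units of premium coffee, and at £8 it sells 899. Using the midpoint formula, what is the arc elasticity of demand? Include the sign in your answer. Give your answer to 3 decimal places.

-0.724

ΔQ = 899 − 1781 = -882; ΔP = 8 − 3 = 5.
Midpoints: P̄ = 5.50, Q̄ = 1340.0.
ε = (ΔQ/ΔP)(P̄/Q̄) = (-882/5)(5.50/1340.0).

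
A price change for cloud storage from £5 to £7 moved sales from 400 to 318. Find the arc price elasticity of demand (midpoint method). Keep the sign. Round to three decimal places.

ΔQ = 318 − 400 = -82; ΔP = 7 − 5 = 2.
Midpoints: P̄ = 6.00, Q̄ = 359.0.
ε = (ΔQ/ΔP)(P̄/Q̄) = (-82/2)(6.00/359.0).

-0.685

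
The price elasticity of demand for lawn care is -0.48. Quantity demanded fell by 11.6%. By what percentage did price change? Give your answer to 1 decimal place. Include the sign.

24.2%

%ΔP ≈ %ΔQ / ε = (-11.6%)/(-0.48) = 24.17%.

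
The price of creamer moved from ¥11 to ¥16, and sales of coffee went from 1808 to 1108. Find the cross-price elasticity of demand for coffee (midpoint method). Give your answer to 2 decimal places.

ΔQ_x = 1108 − 1808 = -700; ΔP_y = 16 − 11 = 5.
Midpoints: P̄_y = 13.50, Q̄_x = 1458.0.
ε_xy = (ΔQ_x/ΔP_y)(P̄_y/Q̄_x) = (-700/5)(13.50/1458.0).
ε_xy < 0, so the goods are complements.

-1.30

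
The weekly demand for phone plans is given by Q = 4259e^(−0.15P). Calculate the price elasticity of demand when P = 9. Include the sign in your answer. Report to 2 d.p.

At P = 9, Q = 1104.104.
dQ/dP = −0.15·4259e^(−0.15P) = −0.15Q = -165.616.
ε = (dQ/dP)(P/Q) = (-165.616)(9/1104.104).
|ε| > 1, so demand is elastic at this price.

-1.35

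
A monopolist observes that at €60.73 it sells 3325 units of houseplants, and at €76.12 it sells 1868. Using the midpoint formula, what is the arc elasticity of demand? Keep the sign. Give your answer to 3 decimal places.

-2.495

ΔQ = 1868 − 3325 = -1457; ΔP = 76.12 − 60.73 = 15.39.
Midpoints: P̄ = 68.42, Q̄ = 2596.5.
ε = (ΔQ/ΔP)(P̄/Q̄) = (-1457/15.39)(68.42/2596.5).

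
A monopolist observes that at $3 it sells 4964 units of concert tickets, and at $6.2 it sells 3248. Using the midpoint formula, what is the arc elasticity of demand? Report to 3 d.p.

-0.601

ΔQ = 3248 − 4964 = -1716; ΔP = 6.2 − 3 = 3.2.
Midpoints: P̄ = 4.60, Q̄ = 4106.0.
ε = (ΔQ/ΔP)(P̄/Q̄) = (-1716/3.2)(4.60/4106.0).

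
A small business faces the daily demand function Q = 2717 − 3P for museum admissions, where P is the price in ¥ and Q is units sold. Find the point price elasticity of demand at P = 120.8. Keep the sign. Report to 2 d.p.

-0.15

At P = 120.8, Q = 2354.600.
dQ/dP = −3.
ε = (dQ/dP)(P/Q) = (-3)(120.8/2354.600).
|ε| < 1, so demand is inelastic at this price.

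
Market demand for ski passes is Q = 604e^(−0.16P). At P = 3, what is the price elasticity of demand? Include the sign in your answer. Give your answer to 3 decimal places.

-0.480

At P = 3, Q = 373.745.
dQ/dP = −0.16·604e^(−0.16P) = −0.16Q = -59.799.
ε = (dQ/dP)(P/Q) = (-59.799)(3/373.745).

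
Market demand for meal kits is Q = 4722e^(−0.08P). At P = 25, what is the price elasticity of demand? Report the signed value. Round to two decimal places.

At P = 25, Q = 639.053.
dQ/dP = −0.08·4722e^(−0.08P) = −0.08Q = -51.124.
ε = (dQ/dP)(P/Q) = (-51.124)(25/639.053).
|ε| > 1, so demand is elastic at this price.

-2.00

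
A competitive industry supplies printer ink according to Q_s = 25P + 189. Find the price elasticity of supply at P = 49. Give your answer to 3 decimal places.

At P = 49, Q_s = 1414.
dQ_s/dP = 25.
ε_s = (dQ_s/dP)(P/Q_s) = (25)(49/1414).

0.866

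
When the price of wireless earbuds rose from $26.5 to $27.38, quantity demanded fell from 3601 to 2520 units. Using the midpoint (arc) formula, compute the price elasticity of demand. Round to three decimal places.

ΔQ = 2520 − 3601 = -1081; ΔP = 27.38 − 26.5 = 0.88.
Midpoints: P̄ = 26.94, Q̄ = 3060.5.
ε = (ΔQ/ΔP)(P̄/Q̄) = (-1081/0.88)(26.94/3060.5).

-10.813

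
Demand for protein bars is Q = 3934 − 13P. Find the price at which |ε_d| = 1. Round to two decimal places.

151.31

For linear demand Q = a − bP, ε = −bP/(a − bP). |ε| = 1 when bP = a − bP, i.e. P = a/(2b).
P = 3934/(2·13) = 3934/26 = 151.3077.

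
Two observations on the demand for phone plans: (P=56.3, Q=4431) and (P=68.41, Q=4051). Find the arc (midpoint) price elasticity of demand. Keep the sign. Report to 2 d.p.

ΔQ = 4051 − 4431 = -380; ΔP = 68.41 − 56.3 = 12.11.
Midpoints: P̄ = 62.35, Q̄ = 4241.0.
ε = (ΔQ/ΔP)(P̄/Q̄) = (-380/12.11)(62.35/4241.0).

-0.46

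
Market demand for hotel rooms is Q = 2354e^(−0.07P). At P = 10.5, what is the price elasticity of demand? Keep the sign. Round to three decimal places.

-0.735

At P = 10.5, Q = 1128.756.
dQ/dP = −0.07·2354e^(−0.07P) = −0.07Q = -79.013.
ε = (dQ/dP)(P/Q) = (-79.013)(10.5/1128.756).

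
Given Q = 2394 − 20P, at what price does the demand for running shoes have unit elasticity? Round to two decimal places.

For linear demand Q = a − bP, ε = −bP/(a − bP). |ε| = 1 when bP = a − bP, i.e. P = a/(2b).
P = 2394/(2·20) = 2394/40 = 59.8500.

59.85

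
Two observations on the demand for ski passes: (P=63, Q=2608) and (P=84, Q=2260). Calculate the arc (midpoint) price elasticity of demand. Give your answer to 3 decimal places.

ΔQ = 2260 − 2608 = -348; ΔP = 84 − 63 = 21.
Midpoints: P̄ = 73.50, Q̄ = 2434.0.
ε = (ΔQ/ΔP)(P̄/Q̄) = (-348/21)(73.50/2434.0).

-0.500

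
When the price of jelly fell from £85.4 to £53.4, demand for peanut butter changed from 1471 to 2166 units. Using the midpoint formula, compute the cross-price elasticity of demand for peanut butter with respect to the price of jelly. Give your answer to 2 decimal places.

ΔQ_x = 2166 − 1471 = 695; ΔP_y = 53.4 − 85.4 = -32.0.
Midpoints: P̄_y = 69.40, Q̄_x = 1818.5.
ε_xy = (ΔQ_x/ΔP_y)(P̄_y/Q̄_x) = (695/-32.0)(69.40/1818.5).

-0.83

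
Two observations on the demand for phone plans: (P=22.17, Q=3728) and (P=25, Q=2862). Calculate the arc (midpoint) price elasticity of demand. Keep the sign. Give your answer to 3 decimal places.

ΔQ = 2862 − 3728 = -866; ΔP = 25 − 22.17 = 2.83.
Midpoints: P̄ = 23.59, Q̄ = 3295.0.
ε = (ΔQ/ΔP)(P̄/Q̄) = (-866/2.83)(23.59/3295.0).

-2.190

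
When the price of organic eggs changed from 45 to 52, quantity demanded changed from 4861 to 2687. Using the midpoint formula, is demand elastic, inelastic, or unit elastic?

Arc ε ≈ -3.991.
|ε| = 3.99 > 1.

elastic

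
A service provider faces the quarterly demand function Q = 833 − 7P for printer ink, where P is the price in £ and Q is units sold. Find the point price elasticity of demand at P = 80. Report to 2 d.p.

-2.05

At P = 80, Q = 273.
dQ/dP = −7.
ε = (dQ/dP)(P/Q) = (-7)(80/273).
|ε| > 1, so demand is elastic at this price.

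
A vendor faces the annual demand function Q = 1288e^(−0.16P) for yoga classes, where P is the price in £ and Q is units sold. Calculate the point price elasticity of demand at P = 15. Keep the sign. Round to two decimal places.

-2.40

At P = 15, Q = 116.845.
dQ/dP = −0.16·1288e^(−0.16P) = −0.16Q = -18.695.
ε = (dQ/dP)(P/Q) = (-18.695)(15/116.845).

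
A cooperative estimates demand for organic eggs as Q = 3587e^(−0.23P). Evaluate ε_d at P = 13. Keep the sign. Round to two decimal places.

At P = 13, Q = 180.381.
dQ/dP = −0.23·3587e^(−0.23P) = −0.23Q = -41.488.
ε = (dQ/dP)(P/Q) = (-41.488)(13/180.381).
|ε| > 1, so demand is elastic at this price.

-2.99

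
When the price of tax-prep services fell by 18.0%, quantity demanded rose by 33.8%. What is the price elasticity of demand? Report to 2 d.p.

ε = %ΔQ / %ΔP = (33.8)/(-18.0) = -1.878.

-1.88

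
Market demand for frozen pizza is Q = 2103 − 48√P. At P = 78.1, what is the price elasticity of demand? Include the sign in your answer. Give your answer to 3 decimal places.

At P = 78.1, Q = 1678.804.
dQ/dP = −48/(2√P) = -2.716.
ε = (dQ/dP)(P/Q) = (-2.716)(78.1/1678.804).

-0.126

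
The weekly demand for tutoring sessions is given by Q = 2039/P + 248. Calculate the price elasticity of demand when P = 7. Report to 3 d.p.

At P = 7, Q = 539.286.
dQ/dP = −2039/P² = -41.612.
ε = (dQ/dP)(P/Q) = (-41.612)(7/539.286).
|ε| < 1, so demand is inelastic at this price.

-0.540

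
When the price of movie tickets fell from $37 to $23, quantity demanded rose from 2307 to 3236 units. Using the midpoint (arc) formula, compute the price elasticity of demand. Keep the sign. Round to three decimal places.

ΔQ = 3236 − 2307 = 929; ΔP = 23 − 37 = -14.
Midpoints: P̄ = 30.00, Q̄ = 2771.5.
ε = (ΔQ/ΔP)(P̄/Q̄) = (929/-14)(30.00/2771.5).

-0.718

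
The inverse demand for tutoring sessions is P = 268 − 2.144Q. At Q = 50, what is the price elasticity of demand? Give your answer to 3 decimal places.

-1.500

At Q = 50, P = 268 − 2.144(50) = 160.80.
dP/dQ = −2.144, so dQ/dP = 1/(−2.144) = -0.466.
ε = (dQ/dP)(P/Q) = (-0.466)(160.80/50).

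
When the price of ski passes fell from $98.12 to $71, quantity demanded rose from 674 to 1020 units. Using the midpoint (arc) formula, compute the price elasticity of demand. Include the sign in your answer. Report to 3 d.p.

ΔQ = 1020 − 674 = 346; ΔP = 71 − 98.12 = -27.12.
Midpoints: P̄ = 84.56, Q̄ = 847.0.
ε = (ΔQ/ΔP)(P̄/Q̄) = (346/-27.12)(84.56/847.0).

-1.274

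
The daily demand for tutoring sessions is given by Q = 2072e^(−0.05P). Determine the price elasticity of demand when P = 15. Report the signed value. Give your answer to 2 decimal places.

-0.75

At P = 15, Q = 978.743.
dQ/dP = −0.05·2072e^(−0.05P) = −0.05Q = -48.937.
ε = (dQ/dP)(P/Q) = (-48.937)(15/978.743).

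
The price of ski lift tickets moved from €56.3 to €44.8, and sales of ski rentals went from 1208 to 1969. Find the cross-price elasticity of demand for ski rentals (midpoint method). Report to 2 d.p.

ΔQ_x = 1969 − 1208 = 761; ΔP_y = 44.8 − 56.3 = -11.5.
Midpoints: P̄_y = 50.55, Q̄_x = 1588.5.
ε_xy = (ΔQ_x/ΔP_y)(P̄_y/Q̄_x) = (761/-11.5)(50.55/1588.5).

-2.11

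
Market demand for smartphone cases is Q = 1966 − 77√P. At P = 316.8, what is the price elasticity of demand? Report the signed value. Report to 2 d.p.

At P = 316.8, Q = 595.487.
dQ/dP = −77/(2√P) = -2.163.
ε = (dQ/dP)(P/Q) = (-2.163)(316.8/595.487).

-1.15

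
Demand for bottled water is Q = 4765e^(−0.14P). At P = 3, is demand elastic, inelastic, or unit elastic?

inelastic

Q = 3130.828, dQ/dP = -438.316.
ε = (dQ/dP)(P/Q) ≈ -0.420.
|ε| = 0.42 < 1.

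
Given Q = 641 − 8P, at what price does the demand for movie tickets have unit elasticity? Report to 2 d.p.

40.06

For linear demand Q = a − bP, ε = −bP/(a − bP). |ε| = 1 when bP = a − bP, i.e. P = a/(2b).
P = 641/(2·8) = 641/16 = 40.0625.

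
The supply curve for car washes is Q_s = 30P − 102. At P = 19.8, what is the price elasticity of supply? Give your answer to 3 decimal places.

1.207

At P = 19.8, Q_s = 492.
dQ_s/dP = 30.
ε_s = (dQ_s/dP)(P/Q_s) = (30)(19.8/492).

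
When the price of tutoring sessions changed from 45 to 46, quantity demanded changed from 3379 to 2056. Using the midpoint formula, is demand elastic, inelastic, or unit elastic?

elastic

Arc ε ≈ -22.151.
|ε| = 22.15 > 1.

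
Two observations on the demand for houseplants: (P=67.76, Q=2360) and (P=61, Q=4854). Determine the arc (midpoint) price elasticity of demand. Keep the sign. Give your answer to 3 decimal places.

ΔQ = 4854 − 2360 = 2494; ΔP = 61 − 67.76 = -6.76.
Midpoints: P̄ = 64.38, Q̄ = 3607.0.
ε = (ΔQ/ΔP)(P̄/Q̄) = (2494/-6.76)(64.38/3607.0).

-6.585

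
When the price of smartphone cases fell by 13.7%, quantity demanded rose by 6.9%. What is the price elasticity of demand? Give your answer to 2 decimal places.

ε = %ΔQ / %ΔP = (6.9)/(-13.7) = -0.504.

-0.50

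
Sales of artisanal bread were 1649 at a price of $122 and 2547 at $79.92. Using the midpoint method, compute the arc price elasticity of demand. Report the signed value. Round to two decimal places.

-1.03

ΔQ = 2547 − 1649 = 898; ΔP = 79.92 − 122 = -42.08.
Midpoints: P̄ = 100.96, Q̄ = 2098.0.
ε = (ΔQ/ΔP)(P̄/Q̄) = (898/-42.08)(100.96/2098.0).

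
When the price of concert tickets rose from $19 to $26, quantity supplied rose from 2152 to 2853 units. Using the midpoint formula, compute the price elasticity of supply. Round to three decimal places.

0.900

ΔQ = 2853 − 2152 = 701; ΔP = 26 − 19 = 7.
Midpoints: P̄ = 22.50, Q̄ = 2502.5.
ε_s = (ΔQ/ΔP)(P̄/Q̄) = (701/7)(22.50/2502.5).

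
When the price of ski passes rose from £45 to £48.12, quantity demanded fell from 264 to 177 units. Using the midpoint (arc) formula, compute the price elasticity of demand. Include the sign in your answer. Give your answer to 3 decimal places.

ΔQ = 177 − 264 = -87; ΔP = 48.12 − 45 = 3.12.
Midpoints: P̄ = 46.56, Q̄ = 220.5.
ε = (ΔQ/ΔP)(P̄/Q̄) = (-87/3.12)(46.56/220.5).

-5.888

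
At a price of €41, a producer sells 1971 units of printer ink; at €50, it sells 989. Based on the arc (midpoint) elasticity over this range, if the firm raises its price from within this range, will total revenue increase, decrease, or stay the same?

decrease

Arc ε = (-982/9)(45.50/1480.0) ≈ -3.354.
|ε| = 3.35 > 1, so demand is elastic. A price rise therefore reduces total revenue.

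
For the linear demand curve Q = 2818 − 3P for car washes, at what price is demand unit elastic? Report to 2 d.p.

For linear demand Q = a − bP, ε = −bP/(a − bP). |ε| = 1 when bP = a − bP, i.e. P = a/(2b).
P = 2818/(2·3) = 2818/6 = 469.6667.

469.67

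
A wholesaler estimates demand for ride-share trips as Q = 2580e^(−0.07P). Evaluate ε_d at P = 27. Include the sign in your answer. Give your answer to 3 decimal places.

-1.890

At P = 27, Q = 389.765.
dQ/dP = −0.07·2580e^(−0.07P) = −0.07Q = -27.284.
ε = (dQ/dP)(P/Q) = (-27.284)(27/389.765).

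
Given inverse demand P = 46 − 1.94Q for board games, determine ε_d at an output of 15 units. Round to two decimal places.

-0.58

At Q = 15, P = 46 − 1.94(15) = 16.90.
dP/dQ = −1.94, so dQ/dP = 1/(−1.94) = -0.515.
ε = (dQ/dP)(P/Q) = (-0.515)(16.90/15).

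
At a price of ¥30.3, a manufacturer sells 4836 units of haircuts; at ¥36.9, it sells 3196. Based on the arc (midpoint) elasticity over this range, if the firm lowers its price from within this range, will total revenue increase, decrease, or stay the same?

Arc ε = (-1640/6.6)(33.60/4016.0) ≈ -2.079.
|ε| = 2.08 > 1, so demand is elastic. A price cut therefore raises total revenue.

increase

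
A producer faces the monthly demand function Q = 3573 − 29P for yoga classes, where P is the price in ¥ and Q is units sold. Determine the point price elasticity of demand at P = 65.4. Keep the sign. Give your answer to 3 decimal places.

-1.131

At P = 65.4, Q = 1676.400.
dQ/dP = −29.
ε = (dQ/dP)(P/Q) = (-29)(65.4/1676.400).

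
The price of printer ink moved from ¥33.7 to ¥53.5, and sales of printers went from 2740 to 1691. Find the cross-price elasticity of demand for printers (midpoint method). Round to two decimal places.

ΔQ_x = 1691 − 2740 = -1049; ΔP_y = 53.5 − 33.7 = 19.8.
Midpoints: P̄_y = 43.60, Q̄_x = 2215.5.
ε_xy = (ΔQ_x/ΔP_y)(P̄_y/Q̄_x) = (-1049/19.8)(43.60/2215.5).
ε_xy < 0, so the goods are complements.

-1.04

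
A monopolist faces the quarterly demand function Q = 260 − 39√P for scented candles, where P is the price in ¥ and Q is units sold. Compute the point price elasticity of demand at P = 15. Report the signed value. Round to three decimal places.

At P = 15, Q = 108.954.
dQ/dP = −39/(2√P) = -5.035.
ε = (dQ/dP)(P/Q) = (-5.035)(15/108.954).
|ε| < 1, so demand is inelastic at this price.

-0.693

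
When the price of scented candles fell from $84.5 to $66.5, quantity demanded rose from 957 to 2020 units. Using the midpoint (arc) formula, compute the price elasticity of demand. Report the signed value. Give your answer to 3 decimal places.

ΔQ = 2020 − 957 = 1063; ΔP = 66.5 − 84.5 = -18.
Midpoints: P̄ = 75.50, Q̄ = 1488.5.
ε = (ΔQ/ΔP)(P̄/Q̄) = (1063/-18)(75.50/1488.5).

-2.995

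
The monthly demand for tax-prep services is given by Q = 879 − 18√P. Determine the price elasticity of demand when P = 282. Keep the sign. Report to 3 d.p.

-0.262

At P = 282, Q = 576.729.
dQ/dP = −18/(2√P) = -0.536.
ε = (dQ/dP)(P/Q) = (-0.536)(282/576.729).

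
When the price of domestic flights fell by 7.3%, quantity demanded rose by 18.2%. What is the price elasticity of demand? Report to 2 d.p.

-2.49

ε = %ΔQ / %ΔP = (18.2)/(-7.3) = -2.493.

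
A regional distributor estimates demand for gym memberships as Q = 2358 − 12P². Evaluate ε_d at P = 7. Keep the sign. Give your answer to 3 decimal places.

-0.664

At P = 7, Q = 1770.
dQ/dP = −24P = -168.
ε = (dQ/dP)(P/Q) = (-168)(7/1770).
|ε| < 1, so demand is inelastic at this price.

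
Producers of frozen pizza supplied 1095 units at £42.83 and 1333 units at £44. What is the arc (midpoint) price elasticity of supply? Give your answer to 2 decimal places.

7.27

ΔQ = 1333 − 1095 = 238; ΔP = 44 − 42.83 = 1.17.
Midpoints: P̄ = 43.41, Q̄ = 1214.0.
ε_s = (ΔQ/ΔP)(P̄/Q̄) = (238/1.17)(43.41/1214.0).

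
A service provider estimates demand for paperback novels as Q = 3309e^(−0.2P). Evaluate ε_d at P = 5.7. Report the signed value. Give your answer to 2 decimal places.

-1.14

At P = 5.7, Q = 1058.281.
dQ/dP = −0.2·3309e^(−0.2P) = −0.2Q = -211.656.
ε = (dQ/dP)(P/Q) = (-211.656)(5.7/1058.281).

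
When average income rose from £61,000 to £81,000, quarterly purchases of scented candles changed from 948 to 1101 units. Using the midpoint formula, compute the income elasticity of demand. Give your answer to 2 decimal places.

0.53

ΔQ = 153, ΔI = 20000. Midpoints: Ī = 71,000, Q̄ = 1024.5.
ε_I = (ΔQ/ΔI)(Ī/Q̄) = (153/20000)(71000/1024.5).
ε_I > 0, so the good is normal.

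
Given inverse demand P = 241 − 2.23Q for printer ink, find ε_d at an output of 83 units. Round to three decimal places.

At Q = 83, P = 241 − 2.23(83) = 55.91.
dP/dQ = −2.23, so dQ/dP = 1/(−2.23) = -0.448.
ε = (dQ/dP)(P/Q) = (-0.448)(55.91/83).

-0.302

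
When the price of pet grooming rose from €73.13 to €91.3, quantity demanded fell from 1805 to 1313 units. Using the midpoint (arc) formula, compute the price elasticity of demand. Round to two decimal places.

-1.43

ΔQ = 1313 − 1805 = -492; ΔP = 91.3 − 73.13 = 18.17.
Midpoints: P̄ = 82.22, Q̄ = 1559.0.
ε = (ΔQ/ΔP)(P̄/Q̄) = (-492/18.17)(82.22/1559.0).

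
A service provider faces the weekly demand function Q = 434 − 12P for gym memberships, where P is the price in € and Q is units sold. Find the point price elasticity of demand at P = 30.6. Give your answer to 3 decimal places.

-5.497

At P = 30.6, Q = 66.800.
dQ/dP = −12.
ε = (dQ/dP)(P/Q) = (-12)(30.6/66.800).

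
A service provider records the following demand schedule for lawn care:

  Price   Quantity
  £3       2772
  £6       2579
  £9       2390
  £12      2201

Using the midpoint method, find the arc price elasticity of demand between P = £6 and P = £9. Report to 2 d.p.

-0.19

At P = 6, Q = 2579; at P = 9, Q = 2390.
ΔQ = -189, ΔP = 3. Midpoints: P̄ = 7.50, Q̄ = 2484.5.
ε = (ΔQ/ΔP)(P̄/Q̄) = (-189/3)(7.50/2484.5).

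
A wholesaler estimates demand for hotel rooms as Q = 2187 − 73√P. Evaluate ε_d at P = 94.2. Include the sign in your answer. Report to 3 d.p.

At P = 94.2, Q = 1478.486.
dQ/dP = −73/(2√P) = -3.761.
ε = (dQ/dP)(P/Q) = (-3.761)(94.2/1478.486).

-0.240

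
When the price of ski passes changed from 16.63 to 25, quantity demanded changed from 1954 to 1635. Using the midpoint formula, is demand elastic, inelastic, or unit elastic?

inelastic

Arc ε ≈ -0.442.
|ε| = 0.44 < 1.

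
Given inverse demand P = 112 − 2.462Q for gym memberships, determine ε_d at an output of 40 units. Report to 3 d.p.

-0.137

At Q = 40, P = 112 − 2.462(40) = 13.52.
dP/dQ = −2.462, so dQ/dP = 1/(−2.462) = -0.406.
ε = (dQ/dP)(P/Q) = (-0.406)(13.52/40).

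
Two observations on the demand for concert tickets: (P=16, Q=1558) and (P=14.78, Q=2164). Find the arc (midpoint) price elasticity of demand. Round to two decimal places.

-4.11

ΔQ = 2164 − 1558 = 606; ΔP = 14.78 − 16 = -1.22.
Midpoints: P̄ = 15.39, Q̄ = 1861.0.
ε = (ΔQ/ΔP)(P̄/Q̄) = (606/-1.22)(15.39/1861.0).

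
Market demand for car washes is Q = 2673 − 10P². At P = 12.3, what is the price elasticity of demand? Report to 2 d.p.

At P = 12.3, Q = 1160.100.
dQ/dP = −20P = -246.
ε = (dQ/dP)(P/Q) = (-246)(12.3/1160.100).
|ε| > 1, so demand is elastic at this price.

-2.61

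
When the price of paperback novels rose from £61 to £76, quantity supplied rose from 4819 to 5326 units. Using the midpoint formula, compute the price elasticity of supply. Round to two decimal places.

0.46

ΔQ = 5326 − 4819 = 507; ΔP = 76 − 61 = 15.
Midpoints: P̄ = 68.50, Q̄ = 5072.5.
ε_s = (ΔQ/ΔP)(P̄/Q̄) = (507/15)(68.50/5072.5).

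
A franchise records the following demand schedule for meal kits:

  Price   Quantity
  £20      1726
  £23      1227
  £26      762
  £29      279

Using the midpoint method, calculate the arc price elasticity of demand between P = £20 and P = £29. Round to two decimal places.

-3.93

At P = 20, Q = 1726; at P = 29, Q = 279.
ΔQ = -1447, ΔP = 9. Midpoints: P̄ = 24.50, Q̄ = 1002.5.
ε = (ΔQ/ΔP)(P̄/Q̄) = (-1447/9)(24.50/1002.5).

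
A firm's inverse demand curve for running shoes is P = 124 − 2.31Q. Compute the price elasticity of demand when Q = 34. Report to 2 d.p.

-0.58

At Q = 34, P = 124 − 2.31(34) = 45.46.
dP/dQ = −2.31, so dQ/dP = 1/(−2.31) = -0.433.
ε = (dQ/dP)(P/Q) = (-0.433)(45.46/34).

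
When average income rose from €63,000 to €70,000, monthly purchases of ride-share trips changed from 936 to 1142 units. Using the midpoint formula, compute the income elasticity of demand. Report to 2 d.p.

ΔQ = 206, ΔI = 7000. Midpoints: Ī = 66,500, Q̄ = 1039.0.
ε_I = (ΔQ/ΔI)(Ī/Q̄) = (206/7000)(66500/1039.0).
ε_I > 0, so the good is normal.

1.88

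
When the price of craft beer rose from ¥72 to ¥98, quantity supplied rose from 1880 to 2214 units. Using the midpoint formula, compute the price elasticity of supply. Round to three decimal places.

ΔQ = 2214 − 1880 = 334; ΔP = 98 − 72 = 26.
Midpoints: P̄ = 85.00, Q̄ = 2047.0.
ε_s = (ΔQ/ΔP)(P̄/Q̄) = (334/26)(85.00/2047.0).

0.533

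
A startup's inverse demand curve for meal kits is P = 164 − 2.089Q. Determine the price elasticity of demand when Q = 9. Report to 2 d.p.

At Q = 9, P = 164 − 2.089(9) = 145.20.
dP/dQ = −2.089, so dQ/dP = 1/(−2.089) = -0.479.
ε = (dQ/dP)(P/Q) = (-0.479)(145.20/9).

-7.72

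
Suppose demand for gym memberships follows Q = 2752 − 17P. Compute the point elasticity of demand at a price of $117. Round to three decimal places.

-2.607

At P = 117, Q = 763.
dQ/dP = −17.
ε = (dQ/dP)(P/Q) = (-17)(117/763).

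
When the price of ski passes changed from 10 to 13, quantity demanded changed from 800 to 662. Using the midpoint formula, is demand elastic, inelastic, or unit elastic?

inelastic

Arc ε ≈ -0.724.
|ε| = 0.72 < 1.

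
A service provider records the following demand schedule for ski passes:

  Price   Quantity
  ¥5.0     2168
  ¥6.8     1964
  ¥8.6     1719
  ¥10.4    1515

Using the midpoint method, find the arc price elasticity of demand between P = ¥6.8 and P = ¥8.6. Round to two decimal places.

-0.57

At P = 6.8, Q = 1964; at P = 8.6, Q = 1719.
ΔQ = -245, ΔP = 1.8. Midpoints: P̄ = 7.70, Q̄ = 1841.5.
ε = (ΔQ/ΔP)(P̄/Q̄) = (-245/1.8)(7.70/1841.5).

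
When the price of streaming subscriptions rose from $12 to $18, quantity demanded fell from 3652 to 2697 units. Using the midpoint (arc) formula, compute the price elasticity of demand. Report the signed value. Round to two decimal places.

-0.75

ΔQ = 2697 − 3652 = -955; ΔP = 18 − 12 = 6.
Midpoints: P̄ = 15.00, Q̄ = 3174.5.
ε = (ΔQ/ΔP)(P̄/Q̄) = (-955/6)(15.00/3174.5).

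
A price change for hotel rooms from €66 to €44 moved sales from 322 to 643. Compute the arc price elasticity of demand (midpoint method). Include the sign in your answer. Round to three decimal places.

-1.663

ΔQ = 643 − 322 = 321; ΔP = 44 − 66 = -22.
Midpoints: P̄ = 55.00, Q̄ = 482.5.
ε = (ΔQ/ΔP)(P̄/Q̄) = (321/-22)(55.00/482.5).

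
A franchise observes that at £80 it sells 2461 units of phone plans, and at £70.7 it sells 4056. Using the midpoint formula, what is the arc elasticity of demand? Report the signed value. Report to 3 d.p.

ΔQ = 4056 − 2461 = 1595; ΔP = 70.7 − 80 = -9.3.
Midpoints: P̄ = 75.35, Q̄ = 3258.5.
ε = (ΔQ/ΔP)(P̄/Q̄) = (1595/-9.3)(75.35/3258.5).

-3.966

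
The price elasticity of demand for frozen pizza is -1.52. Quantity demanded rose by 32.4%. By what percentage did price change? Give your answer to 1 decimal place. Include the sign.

%ΔP ≈ %ΔQ / ε = (32.4%)/(-1.52) = -21.32%.

-21.3%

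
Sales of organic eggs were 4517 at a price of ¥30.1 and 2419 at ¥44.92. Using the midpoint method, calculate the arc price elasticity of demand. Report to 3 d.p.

-1.531

ΔQ = 2419 − 4517 = -2098; ΔP = 44.92 − 30.1 = 14.82.
Midpoints: P̄ = 37.51, Q̄ = 3468.0.
ε = (ΔQ/ΔP)(P̄/Q̄) = (-2098/14.82)(37.51/3468.0).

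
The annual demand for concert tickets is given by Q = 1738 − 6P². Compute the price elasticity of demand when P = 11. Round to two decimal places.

-1.43

At P = 11, Q = 1012.
dQ/dP = −12P = -132.
ε = (dQ/dP)(P/Q) = (-132)(11/1012).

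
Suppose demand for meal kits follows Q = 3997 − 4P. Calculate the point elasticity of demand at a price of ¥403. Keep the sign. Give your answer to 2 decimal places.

At P = 403, Q = 2385.
dQ/dP = −4.
ε = (dQ/dP)(P/Q) = (-4)(403/2385).

-0.68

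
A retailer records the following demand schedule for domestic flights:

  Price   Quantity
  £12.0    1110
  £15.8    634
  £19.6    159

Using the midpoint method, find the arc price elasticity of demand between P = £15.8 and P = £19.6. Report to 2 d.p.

-5.58

At P = 15.8, Q = 634; at P = 19.6, Q = 159.
ΔQ = -475, ΔP = 3.8. Midpoints: P̄ = 17.70, Q̄ = 396.5.
ε = (ΔQ/ΔP)(P̄/Q̄) = (-475/3.8)(17.70/396.5).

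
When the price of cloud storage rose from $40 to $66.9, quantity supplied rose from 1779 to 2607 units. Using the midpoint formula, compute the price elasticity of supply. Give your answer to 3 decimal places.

0.750

ΔQ = 2607 − 1779 = 828; ΔP = 66.9 − 40 = 26.9.
Midpoints: P̄ = 53.45, Q̄ = 2193.0.
ε_s = (ΔQ/ΔP)(P̄/Q̄) = (828/26.9)(53.45/2193.0).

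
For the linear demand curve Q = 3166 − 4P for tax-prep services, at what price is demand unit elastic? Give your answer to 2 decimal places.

395.75

For linear demand Q = a − bP, ε = −bP/(a − bP). |ε| = 1 when bP = a − bP, i.e. P = a/(2b).
P = 3166/(2·4) = 3166/8 = 395.7500.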